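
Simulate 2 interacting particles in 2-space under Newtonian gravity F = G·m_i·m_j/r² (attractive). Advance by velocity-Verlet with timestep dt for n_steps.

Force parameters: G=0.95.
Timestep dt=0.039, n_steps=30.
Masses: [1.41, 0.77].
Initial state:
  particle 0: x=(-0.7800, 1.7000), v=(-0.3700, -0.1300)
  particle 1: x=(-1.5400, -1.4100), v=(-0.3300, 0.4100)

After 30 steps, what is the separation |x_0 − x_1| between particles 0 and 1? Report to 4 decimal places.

step 0: x0=(-0.7800, 1.7000) x1=(-1.5400, -1.4100)
step 1: x0=(-0.7944, 1.6949) x1=(-1.5528, -1.3939)
step 2: x0=(-0.8089, 1.6896) x1=(-1.5656, -1.3776)
step 3: x0=(-0.8234, 1.6843) x1=(-1.5784, -1.3612)
step 4: x0=(-0.8379, 1.6789) x1=(-1.5911, -1.3445)
step 5: x0=(-0.8525, 1.6733) x1=(-1.6037, -1.3276)
step 6: x0=(-0.8671, 1.6676) x1=(-1.6163, -1.3105)
step 7: x0=(-0.8817, 1.6618) x1=(-1.6289, -1.2932)
step 8: x0=(-0.8963, 1.6559) x1=(-1.6414, -1.2757)
step 9: x0=(-0.9110, 1.6499) x1=(-1.6538, -1.2579)
step 10: x0=(-0.9257, 1.6438) x1=(-1.6662, -1.2400)
step 11: x0=(-0.9404, 1.6375) x1=(-1.6785, -1.2218)
step 12: x0=(-0.9552, 1.6311) x1=(-1.6908, -1.2034)
step 13: x0=(-0.9700, 1.6246) x1=(-1.7030, -1.1848)
step 14: x0=(-0.9848, 1.6180) x1=(-1.7151, -1.1659)
step 15: x0=(-0.9996, 1.6112) x1=(-1.7272, -1.1468)
step 16: x0=(-1.0145, 1.6043) x1=(-1.7392, -1.1275)
step 17: x0=(-1.0295, 1.5973) x1=(-1.7512, -1.1079)
step 18: x0=(-1.0444, 1.5901) x1=(-1.7631, -1.0881)
step 19: x0=(-1.0594, 1.5828) x1=(-1.7749, -1.0680)
step 20: x0=(-1.0745, 1.5754) x1=(-1.7866, -1.0476)
step 21: x0=(-1.0896, 1.5678) x1=(-1.7983, -1.0270)
step 22: x0=(-1.1047, 1.5600) x1=(-1.8099, -1.0061)
step 23: x0=(-1.1199, 1.5521) x1=(-1.8214, -0.9849)
step 24: x0=(-1.1351, 1.5441) x1=(-1.8329, -0.9635)
step 25: x0=(-1.1503, 1.5358) x1=(-1.8442, -0.9417)
step 26: x0=(-1.1656, 1.5275) x1=(-1.8555, -0.9197)
step 27: x0=(-1.1810, 1.5189) x1=(-1.8667, -0.8974)
step 28: x0=(-1.1964, 1.5102) x1=(-1.8778, -0.8747)
step 29: x0=(-1.2118, 1.5013) x1=(-1.8888, -0.8517)
step 30: x0=(-1.2273, 1.4923) x1=(-1.8998, -0.8284)

2.4162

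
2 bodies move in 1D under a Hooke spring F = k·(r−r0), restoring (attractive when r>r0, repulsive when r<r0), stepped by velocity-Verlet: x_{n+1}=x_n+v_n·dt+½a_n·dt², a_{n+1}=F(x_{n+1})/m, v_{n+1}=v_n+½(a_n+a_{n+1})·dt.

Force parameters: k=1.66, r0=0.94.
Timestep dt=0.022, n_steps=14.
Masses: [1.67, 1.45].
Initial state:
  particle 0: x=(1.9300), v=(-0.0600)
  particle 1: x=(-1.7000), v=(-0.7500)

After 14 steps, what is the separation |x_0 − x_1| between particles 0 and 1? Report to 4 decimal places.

3.5671

step 0: x0=(1.9300) x1=(-1.7000)
step 1: x0=(1.9280) x1=(-1.7158)
step 2: x0=(1.9248) x1=(-1.7300)
step 3: x0=(1.9202) x1=(-1.7428)
step 4: x0=(1.9143) x1=(-1.7540)
step 5: x0=(1.9071) x1=(-1.7637)
step 6: x0=(1.8986) x1=(-1.7720)
step 7: x0=(1.8888) x1=(-1.7787)
step 8: x0=(1.8776) x1=(-1.7839)
step 9: x0=(1.8652) x1=(-1.7875)
step 10: x0=(1.8514) x1=(-1.7897)
step 11: x0=(1.8364) x1=(-1.7904)
step 12: x0=(1.8201) x1=(-1.7896)
step 13: x0=(1.8024) x1=(-1.7873)
step 14: x0=(1.7835) x1=(-1.7836)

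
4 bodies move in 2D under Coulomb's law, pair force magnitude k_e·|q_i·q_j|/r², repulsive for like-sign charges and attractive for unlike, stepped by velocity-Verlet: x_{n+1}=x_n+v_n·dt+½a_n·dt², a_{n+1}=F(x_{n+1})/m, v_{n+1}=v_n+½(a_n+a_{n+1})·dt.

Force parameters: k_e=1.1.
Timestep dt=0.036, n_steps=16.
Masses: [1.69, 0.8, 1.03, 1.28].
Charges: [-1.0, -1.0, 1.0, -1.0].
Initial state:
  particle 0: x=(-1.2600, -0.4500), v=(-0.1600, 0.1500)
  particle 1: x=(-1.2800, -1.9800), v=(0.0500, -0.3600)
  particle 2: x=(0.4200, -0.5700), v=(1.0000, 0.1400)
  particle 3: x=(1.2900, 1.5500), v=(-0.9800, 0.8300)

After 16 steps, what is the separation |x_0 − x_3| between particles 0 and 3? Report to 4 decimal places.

step 0: x0=(-1.2600, -0.4500) x1=(-1.2800, -1.9800) x2=(0.4200, -0.5700) x3=(1.2900, 1.5500)
step 1: x0=(-1.2656, -0.4445) x1=(-1.2781, -1.9933) x2=(0.4557, -0.5649) x3=(1.2547, 1.5798)
step 2: x0=(-1.2711, -0.4386) x1=(-1.2760, -2.0071) x2=(0.4908, -0.5597) x3=(1.2195, 1.6096)
step 3: x0=(-1.2763, -0.4325) x1=(-1.2736, -2.0216) x2=(0.5254, -0.5544) x3=(1.1843, 1.6393)
step 4: x0=(-1.2813, -0.4262) x1=(-1.2711, -2.0366) x2=(0.5594, -0.5490) x3=(1.1492, 1.6688)
step 5: x0=(-1.2861, -0.4195) x1=(-1.2684, -2.0521) x2=(0.5928, -0.5434) x3=(1.1142, 1.6983)
step 6: x0=(-1.2908, -0.4127) x1=(-1.2654, -2.0683) x2=(0.6258, -0.5378) x3=(1.0792, 1.7277)
step 7: x0=(-1.2953, -0.4056) x1=(-1.2623, -2.0849) x2=(0.6582, -0.5319) x3=(1.0443, 1.7571)
step 8: x0=(-1.2996, -0.3983) x1=(-1.2590, -2.1021) x2=(0.6902, -0.5260) x3=(1.0094, 1.7863)
step 9: x0=(-1.3038, -0.3907) x1=(-1.2554, -2.1198) x2=(0.7217, -0.5199) x3=(0.9746, 1.8155)
step 10: x0=(-1.3079, -0.3829) x1=(-1.2517, -2.1380) x2=(0.7527, -0.5137) x3=(0.9399, 1.8446)
step 11: x0=(-1.3118, -0.3750) x1=(-1.2478, -2.1567) x2=(0.7832, -0.5074) x3=(0.9053, 1.8736)
step 12: x0=(-1.3156, -0.3668) x1=(-1.2438, -2.1758) x2=(0.8133, -0.5009) x3=(0.8708, 1.9025)
step 13: x0=(-1.3193, -0.3585) x1=(-1.2395, -2.1954) x2=(0.8429, -0.4942) x3=(0.8364, 1.9314)
step 14: x0=(-1.3229, -0.3500) x1=(-1.2351, -2.2155) x2=(0.8721, -0.4875) x3=(0.8021, 1.9602)
step 15: x0=(-1.3264, -0.3413) x1=(-1.2305, -2.2360) x2=(0.9008, -0.4806) x3=(0.7679, 1.9890)
step 16: x0=(-1.3298, -0.3324) x1=(-1.2257, -2.2569) x2=(0.9291, -0.4736) x3=(0.7338, 2.0177)

3.1276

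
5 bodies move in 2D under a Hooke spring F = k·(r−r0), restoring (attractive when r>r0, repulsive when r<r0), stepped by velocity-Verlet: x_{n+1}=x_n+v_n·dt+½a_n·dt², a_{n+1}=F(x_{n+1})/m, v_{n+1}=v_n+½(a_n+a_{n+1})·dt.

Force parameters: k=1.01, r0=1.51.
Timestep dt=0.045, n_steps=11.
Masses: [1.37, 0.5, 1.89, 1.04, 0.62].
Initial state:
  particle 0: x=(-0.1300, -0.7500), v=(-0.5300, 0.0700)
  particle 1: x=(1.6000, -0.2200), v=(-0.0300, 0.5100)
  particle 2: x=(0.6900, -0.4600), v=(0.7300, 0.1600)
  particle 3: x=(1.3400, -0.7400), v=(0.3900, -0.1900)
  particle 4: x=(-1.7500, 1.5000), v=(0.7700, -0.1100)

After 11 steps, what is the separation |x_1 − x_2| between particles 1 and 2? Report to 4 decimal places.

0.8387

step 0: x0=(-0.1300, -0.7500) x1=(1.6000, -0.2200) x2=(0.6900, -0.4600) x3=(1.3400, -0.7400) x4=(-1.7500, 1.5000)
step 1: x0=(-0.1547, -0.7462) x1=(1.5959, -0.1931) x2=(0.7218, -0.4520) x3=(1.3561, -0.7483) x4=(-1.7057, 1.4878)
step 2: x0=(-0.1807, -0.7410) x1=(1.5864, -0.1585) x2=(0.7514, -0.4426) x3=(1.3693, -0.7564) x4=(-1.6424, 1.4612)
step 3: x0=(-0.2079, -0.7345) x1=(1.5715, -0.1163) x2=(0.7789, -0.4318) x3=(1.3797, -0.7641) x4=(-1.5610, 1.4209)
step 4: x0=(-0.2360, -0.7267) x1=(1.5513, -0.0667) x2=(0.8041, -0.4197) x3=(1.3875, -0.7717) x4=(-1.4623, 1.3676)
step 5: x0=(-0.2646, -0.7177) x1=(1.5262, -0.0101) x2=(0.8272, -0.4063) x3=(1.3929, -0.7792) x4=(-1.3477, 1.3022)
step 6: x0=(-0.2935, -0.7077) x1=(1.4963, 0.0529) x2=(0.8482, -0.3919) x3=(1.3961, -0.7867) x4=(-1.2186, 1.2258)
step 7: x0=(-0.3225, -0.6966) x1=(1.4621, 0.1221) x2=(0.8672, -0.3766) x3=(1.3973, -0.7943) x4=(-1.0767, 1.1398)
step 8: x0=(-0.3511, -0.6848) x1=(1.4241, 0.1966) x2=(0.8843, -0.3605) x3=(1.3969, -0.8021) x4=(-0.9236, 1.0456)
step 9: x0=(-0.3793, -0.6723) x1=(1.3826, 0.2759) x2=(0.8998, -0.3438) x3=(1.3949, -0.8101) x4=(-0.7614, 0.9448)
step 10: x0=(-0.4067, -0.6593) x1=(1.3384, 0.3592) x2=(0.9138, -0.3267) x3=(1.3916, -0.8185) x4=(-0.5920, 0.8389)
step 11: x0=(-0.4333, -0.6460) x1=(1.2919, 0.4458) x2=(0.9267, -0.3093) x3=(1.3873, -0.8272) x4=(-0.4173, 0.7295)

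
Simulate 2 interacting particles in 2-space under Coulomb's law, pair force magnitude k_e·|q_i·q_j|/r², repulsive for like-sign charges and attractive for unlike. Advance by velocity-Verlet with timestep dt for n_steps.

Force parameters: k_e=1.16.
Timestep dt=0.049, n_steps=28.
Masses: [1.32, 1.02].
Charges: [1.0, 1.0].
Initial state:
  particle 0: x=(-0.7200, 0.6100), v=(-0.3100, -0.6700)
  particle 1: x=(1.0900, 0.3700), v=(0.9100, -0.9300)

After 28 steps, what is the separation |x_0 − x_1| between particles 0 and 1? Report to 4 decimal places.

step 0: x0=(-0.7200, 0.6100) x1=(1.0900, 0.3700)
step 1: x0=(-0.7355, 0.5772) x1=(1.1350, 0.3244)
step 2: x0=(-0.7516, 0.5445) x1=(1.1808, 0.2786)
step 3: x0=(-0.7682, 0.5119) x1=(1.2272, 0.2328)
step 4: x0=(-0.7854, 0.4793) x1=(1.2744, 0.1869)
step 5: x0=(-0.8030, 0.4468) x1=(1.3221, 0.1409)
step 6: x0=(-0.8211, 0.4144) x1=(1.3705, 0.0948)
step 7: x0=(-0.8396, 0.3820) x1=(1.4193, 0.0486)
step 8: x0=(-0.8585, 0.3497) x1=(1.4688, 0.0024)
step 9: x0=(-0.8778, 0.3175) x1=(1.5187, -0.0439)
step 10: x0=(-0.8975, 0.2853) x1=(1.5690, -0.0903)
step 11: x0=(-0.9175, 0.2531) x1=(1.6198, -0.1368)
step 12: x0=(-0.9378, 0.2210) x1=(1.6710, -0.1833)
step 13: x0=(-0.9584, 0.1890) x1=(1.7226, -0.2299)
step 14: x0=(-0.9793, 0.1570) x1=(1.7746, -0.2765)
step 15: x0=(-1.0004, 0.1250) x1=(1.8269, -0.3232)
step 16: x0=(-1.0218, 0.0931) x1=(1.8795, -0.3699)
step 17: x0=(-1.0435, 0.0612) x1=(1.9324, -0.4167)
step 18: x0=(-1.0653, 0.0293) x1=(1.9857, -0.4636)
step 19: x0=(-1.0874, -0.0025) x1=(2.0392, -0.5105)
step 20: x0=(-1.1097, -0.0342) x1=(2.0930, -0.5574)
step 21: x0=(-1.1322, -0.0660) x1=(2.1471, -0.6044)
step 22: x0=(-1.1549, -0.0977) x1=(2.2013, -0.6514)
step 23: x0=(-1.1778, -0.1294) x1=(2.2559, -0.6984)
step 24: x0=(-1.2008, -0.1611) x1=(2.3106, -0.7455)
step 25: x0=(-1.2240, -0.1927) x1=(2.3656, -0.7926)
step 26: x0=(-1.2474, -0.2243) x1=(2.4207, -0.8398)
step 27: x0=(-1.2709, -0.2559) x1=(2.4761, -0.8870)
step 28: x0=(-1.2946, -0.2874) x1=(2.5316, -0.9342)

3.8805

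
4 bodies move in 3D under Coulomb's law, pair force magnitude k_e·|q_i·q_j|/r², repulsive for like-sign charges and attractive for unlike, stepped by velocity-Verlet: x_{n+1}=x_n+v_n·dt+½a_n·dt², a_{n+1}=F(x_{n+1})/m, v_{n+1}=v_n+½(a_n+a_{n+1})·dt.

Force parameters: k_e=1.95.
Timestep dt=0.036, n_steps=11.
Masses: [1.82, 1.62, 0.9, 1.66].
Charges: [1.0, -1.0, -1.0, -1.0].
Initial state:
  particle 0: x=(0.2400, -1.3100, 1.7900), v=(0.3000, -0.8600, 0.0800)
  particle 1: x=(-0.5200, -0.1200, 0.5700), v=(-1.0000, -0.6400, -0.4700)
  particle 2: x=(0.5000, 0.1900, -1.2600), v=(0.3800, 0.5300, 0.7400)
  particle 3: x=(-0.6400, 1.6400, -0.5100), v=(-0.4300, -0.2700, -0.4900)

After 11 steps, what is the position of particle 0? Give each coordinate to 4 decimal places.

(0.3483, -1.6300, 1.7986)

step 0: x0=(0.2400, -1.3100, 1.7900) x1=(-0.5200, -0.1200, 0.5700) x2=(0.5000, 0.1900, -1.2600) x3=(-0.6400, 1.6400, -0.5100)
step 1: x0=(0.2507, -1.3408, 1.7927) x1=(-0.5560, -0.1434, 0.5535) x2=(0.5140, 0.2088, -1.2337) x3=(-0.6556, 1.6305, -0.5276)
step 2: x0=(0.2613, -1.3712, 1.7949) x1=(-0.5919, -0.1674, 0.5377) x2=(0.5288, 0.2271, -1.2079) x3=(-0.6714, 1.6216, -0.5452)
step 3: x0=(0.2716, -1.4012, 1.7968) x1=(-0.6279, -0.1920, 0.5227) x2=(0.5443, 0.2449, -1.1827) x3=(-0.6875, 1.6131, -0.5628)
step 4: x0=(0.2818, -1.4309, 1.7983) x1=(-0.6638, -0.2172, 0.5084) x2=(0.5606, 0.2621, -1.1580) x3=(-0.7037, 1.6052, -0.5804)
step 5: x0=(0.2918, -1.4603, 1.7993) x1=(-0.6998, -0.2431, 0.4948) x2=(0.5778, 0.2789, -1.1338) x3=(-0.7203, 1.5977, -0.5980)
step 6: x0=(0.3017, -1.4893, 1.8001) x1=(-0.7358, -0.2695, 0.4819) x2=(0.5958, 0.2952, -1.1101) x3=(-0.7371, 1.5907, -0.6156)
step 7: x0=(0.3113, -1.5181, 1.8004) x1=(-0.7718, -0.2966, 0.4696) x2=(0.6147, 0.3110, -1.0869) x3=(-0.7541, 1.5843, -0.6332)
step 8: x0=(0.3208, -1.5465, 1.8005) x1=(-0.8078, -0.3242, 0.4579) x2=(0.6345, 0.3263, -1.0640) x3=(-0.7715, 1.5783, -0.6508)
step 9: x0=(0.3301, -1.5746, 1.8002) x1=(-0.8439, -0.3524, 0.4469) x2=(0.6552, 0.3412, -1.0415) x3=(-0.7890, 1.5727, -0.6684)
step 10: x0=(0.3393, -1.6025, 1.7995) x1=(-0.8800, -0.3812, 0.4364) x2=(0.6768, 0.3556, -1.0194) x3=(-0.8069, 1.5677, -0.6860)
step 11: x0=(0.3483, -1.6300, 1.7986) x1=(-0.9162, -0.4105, 0.4265) x2=(0.6993, 0.3697, -0.9975) x3=(-0.8250, 1.5631, -0.7037)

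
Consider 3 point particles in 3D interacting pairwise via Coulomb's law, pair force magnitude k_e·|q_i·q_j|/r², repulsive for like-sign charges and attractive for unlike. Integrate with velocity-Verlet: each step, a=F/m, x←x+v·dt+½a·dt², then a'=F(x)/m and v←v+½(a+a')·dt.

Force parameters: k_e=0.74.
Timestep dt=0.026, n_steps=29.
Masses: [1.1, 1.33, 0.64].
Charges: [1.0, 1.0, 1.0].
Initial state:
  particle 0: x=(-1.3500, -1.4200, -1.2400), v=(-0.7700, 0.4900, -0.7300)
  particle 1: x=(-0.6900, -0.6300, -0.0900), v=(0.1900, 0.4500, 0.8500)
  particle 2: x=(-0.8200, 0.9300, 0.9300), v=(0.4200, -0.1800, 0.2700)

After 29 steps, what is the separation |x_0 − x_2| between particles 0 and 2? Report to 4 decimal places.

step 0: x0=(-1.3500, -1.4200, -1.2400) x1=(-0.6900, -0.6300, -0.0900) x2=(-0.8200, 0.9300, 0.9300)
step 1: x0=(-1.3701, -1.4073, -1.2591) x1=(-0.6850, -0.6183, -0.0679) x2=(-0.8091, 0.9254, 0.9371)
step 2: x0=(-1.3902, -1.3948, -1.2783) x1=(-0.6800, -0.6066, -0.0457) x2=(-0.7982, 0.9211, 0.9444)
step 3: x0=(-1.4104, -1.3823, -1.2977) x1=(-0.6749, -0.5950, -0.0235) x2=(-0.7873, 0.9171, 0.9518)
step 4: x0=(-1.4308, -1.3700, -1.3172) x1=(-0.6697, -0.5834, -0.0012) x2=(-0.7763, 0.9132, 0.9595)
step 5: x0=(-1.4512, -1.3578, -1.3369) x1=(-0.6644, -0.5718, 0.0211) x2=(-0.7654, 0.9097, 0.9673)
step 6: x0=(-1.4716, -1.3456, -1.3568) x1=(-0.6591, -0.5602, 0.0434) x2=(-0.7545, 0.9064, 0.9753)
step 7: x0=(-1.4922, -1.3336, -1.3767) x1=(-0.6537, -0.5488, 0.0658) x2=(-0.7436, 0.9034, 0.9835)
step 8: x0=(-1.5128, -1.3216, -1.3968) x1=(-0.6483, -0.5374, 0.0882) x2=(-0.7327, 0.9006, 0.9919)
step 9: x0=(-1.5334, -1.3097, -1.4171) x1=(-0.6428, -0.5260, 0.1106) x2=(-0.7218, 0.8981, 1.0005)
step 10: x0=(-1.5542, -1.2979, -1.4374) x1=(-0.6373, -0.5147, 0.1330) x2=(-0.7108, 0.8959, 1.0092)
step 11: x0=(-1.5750, -1.2862, -1.4579) x1=(-0.6317, -0.5035, 0.1554) x2=(-0.6999, 0.8940, 1.0182)
step 12: x0=(-1.5958, -1.2745, -1.4785) x1=(-0.6261, -0.4924, 0.1778) x2=(-0.6890, 0.8924, 1.0274)
step 13: x0=(-1.6168, -1.2629, -1.4992) x1=(-0.6204, -0.4814, 0.2002) x2=(-0.6780, 0.8910, 1.0368)
step 14: x0=(-1.6378, -1.2513, -1.5200) x1=(-0.6147, -0.4704, 0.2226) x2=(-0.6671, 0.8900, 1.0463)
step 15: x0=(-1.6588, -1.2399, -1.5410) x1=(-0.6089, -0.4596, 0.2449) x2=(-0.6562, 0.8892, 1.0561)
step 16: x0=(-1.6799, -1.2284, -1.5620) x1=(-0.6031, -0.4489, 0.2673) x2=(-0.6452, 0.8888, 1.0661)
step 17: x0=(-1.7010, -1.2170, -1.5831) x1=(-0.5972, -0.4382, 0.2896) x2=(-0.6342, 0.8887, 1.0763)
step 18: x0=(-1.7222, -1.2057, -1.6044) x1=(-0.5914, -0.4277, 0.3120) x2=(-0.6232, 0.8889, 1.0868)
step 19: x0=(-1.7435, -1.1944, -1.6257) x1=(-0.5854, -0.4173, 0.3342) x2=(-0.6122, 0.8894, 1.0974)
step 20: x0=(-1.7648, -1.1832, -1.6471) x1=(-0.5795, -0.4070, 0.3565) x2=(-0.6012, 0.8903, 1.1082)
step 21: x0=(-1.7861, -1.1720, -1.6686) x1=(-0.5735, -0.3969, 0.3787) x2=(-0.5902, 0.8915, 1.1193)
step 22: x0=(-1.8075, -1.1609, -1.6901) x1=(-0.5675, -0.3869, 0.4009) x2=(-0.5792, 0.8930, 1.1306)
step 23: x0=(-1.8290, -1.1497, -1.7118) x1=(-0.5614, -0.3770, 0.4231) x2=(-0.5681, 0.8949, 1.1421)
step 24: x0=(-1.8504, -1.1387, -1.7336) x1=(-0.5553, -0.3672, 0.4452) x2=(-0.5571, 0.8971, 1.1539)
step 25: x0=(-1.8720, -1.1276, -1.7554) x1=(-0.5492, -0.3576, 0.4673) x2=(-0.5460, 0.8997, 1.1658)
step 26: x0=(-1.8935, -1.1166, -1.7773) x1=(-0.5431, -0.3481, 0.4893) x2=(-0.5349, 0.9026, 1.1780)
step 27: x0=(-1.9151, -1.1057, -1.7992) x1=(-0.5370, -0.3388, 0.5113) x2=(-0.5237, 0.9059, 1.1904)
step 28: x0=(-1.9368, -1.0947, -1.8213) x1=(-0.5308, -0.3296, 0.5332) x2=(-0.5126, 0.9096, 1.2031)
step 29: x0=(-1.9585, -1.0838, -1.8434) x1=(-0.5246, -0.3206, 0.5551) x2=(-0.5014, 0.9137, 1.2160)

3.9335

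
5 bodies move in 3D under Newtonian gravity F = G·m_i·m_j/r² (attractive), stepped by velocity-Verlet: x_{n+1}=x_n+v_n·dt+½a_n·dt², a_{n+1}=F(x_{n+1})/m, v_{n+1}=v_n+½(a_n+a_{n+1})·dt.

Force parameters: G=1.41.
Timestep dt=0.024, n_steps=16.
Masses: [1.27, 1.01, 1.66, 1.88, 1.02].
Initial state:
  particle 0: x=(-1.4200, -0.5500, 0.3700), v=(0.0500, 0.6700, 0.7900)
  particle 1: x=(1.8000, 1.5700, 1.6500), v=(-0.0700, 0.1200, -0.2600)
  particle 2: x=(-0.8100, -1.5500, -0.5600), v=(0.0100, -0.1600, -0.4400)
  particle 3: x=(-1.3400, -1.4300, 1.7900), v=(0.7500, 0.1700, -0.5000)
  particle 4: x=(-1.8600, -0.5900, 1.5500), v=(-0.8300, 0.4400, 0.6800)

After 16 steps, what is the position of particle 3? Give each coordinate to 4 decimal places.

step 0: x0=(-1.4200, -0.5500, 0.3700) x1=(1.8000, 1.5700, 1.6500) x2=(-0.8100, -1.5500, -0.5600) x3=(-1.3400, -1.4300, 1.7900) x4=(-1.8600, -0.5900, 1.5500)
step 1: x0=(-1.4187, -0.5343, 0.3893) x1=(1.7982, 1.5728, 1.6437) x2=(-0.8099, -1.5536, -0.5702) x3=(-1.3222, -1.4255, 1.7776) x4=(-1.8794, -0.5801, 1.5661)
step 2: x0=(-1.4174, -0.5192, 0.4091) x1=(1.7963, 1.5755, 1.6374) x2=(-0.8101, -1.5569, -0.5798) x3=(-1.3047, -1.4201, 1.7646) x4=(-1.8976, -0.5713, 1.5817)
step 3: x0=(-1.4159, -0.5048, 0.4296) x1=(1.7941, 1.5779, 1.6311) x2=(-0.8105, -1.5598, -0.5887) x3=(-1.2876, -1.4139, 1.7508) x4=(-1.9147, -0.5637, 1.5968)
step 4: x0=(-1.4143, -0.4911, 0.4507) x1=(1.7918, 1.5803, 1.6247) x2=(-0.8111, -1.5623, -0.5970) x3=(-1.2709, -1.4069, 1.7364) x4=(-1.9306, -0.5572, 1.6114)
step 5: x0=(-1.4126, -0.4781, 0.4724) x1=(1.7893, 1.5825, 1.6182) x2=(-0.8120, -1.5645, -0.6046) x3=(-1.2546, -1.3990, 1.7213) x4=(-1.9454, -0.5518, 1.6254)
step 6: x0=(-1.4109, -0.4658, 0.4948) x1=(1.7866, 1.5845, 1.6117) x2=(-0.8131, -1.5663, -0.6117) x3=(-1.2386, -1.3904, 1.7056) x4=(-1.9590, -0.5473, 1.6387)
step 7: x0=(-1.4091, -0.4543, 0.5179) x1=(1.7837, 1.5864, 1.6052) x2=(-0.8144, -1.5679, -0.6181) x3=(-1.2231, -1.3810, 1.6893) x4=(-1.9714, -0.5437, 1.6514)
step 8: x0=(-1.4073, -0.4434, 0.5417) x1=(1.7807, 1.5881, 1.5986) x2=(-0.8159, -1.5690, -0.6238) x3=(-1.2080, -1.3708, 1.6724) x4=(-1.9826, -0.5411, 1.6635)
step 9: x0=(-1.4054, -0.4333, 0.5661) x1=(1.7774, 1.5896, 1.5919) x2=(-0.8176, -1.5699, -0.6290) x3=(-1.1933, -1.3598, 1.6548) x4=(-1.9926, -0.5393, 1.6748)
step 10: x0=(-1.4034, -0.4240, 0.5913) x1=(1.7739, 1.5910, 1.5852) x2=(-0.8194, -1.5705, -0.6336) x3=(-1.1791, -1.3480, 1.6367) x4=(-2.0013, -0.5384, 1.6854)
step 11: x0=(-1.4014, -0.4155, 0.6172) x1=(1.7703, 1.5922, 1.5785) x2=(-0.8215, -1.5707, -0.6375) x3=(-1.1653, -1.3355, 1.6179) x4=(-2.0088, -0.5382, 1.6952)
step 12: x0=(-1.3993, -0.4078, 0.6439) x1=(1.7665, 1.5933, 1.5717) x2=(-0.8237, -1.5707, -0.6408) x3=(-1.1520, -1.3222, 1.5985) x4=(-2.0151, -0.5388, 1.7042)
step 13: x0=(-1.3972, -0.4009, 0.6714) x1=(1.7624, 1.5942, 1.5649) x2=(-0.8261, -1.5704, -0.6435) x3=(-1.1391, -1.3080, 1.5786) x4=(-2.0201, -0.5401, 1.7124)
step 14: x0=(-1.3950, -0.3950, 0.6997) x1=(1.7582, 1.5949, 1.5581) x2=(-0.8286, -1.5697, -0.6456) x3=(-1.1268, -1.2931, 1.5580) x4=(-2.0238, -0.5421, 1.7197)
step 15: x0=(-1.3927, -0.3900, 0.7289) x1=(1.7538, 1.5955, 1.5512) x2=(-0.8313, -1.5688, -0.6471) x3=(-1.1150, -1.2773, 1.5368) x4=(-2.0262, -0.5447, 1.7261)
step 16: x0=(-1.3904, -0.3860, 0.7590) x1=(1.7492, 1.5959, 1.5442) x2=(-0.8341, -1.5677, -0.6480) x3=(-1.1037, -1.2607, 1.5150) x4=(-2.0272, -0.5479, 1.7317)

(-1.1037, -1.2607, 1.5150)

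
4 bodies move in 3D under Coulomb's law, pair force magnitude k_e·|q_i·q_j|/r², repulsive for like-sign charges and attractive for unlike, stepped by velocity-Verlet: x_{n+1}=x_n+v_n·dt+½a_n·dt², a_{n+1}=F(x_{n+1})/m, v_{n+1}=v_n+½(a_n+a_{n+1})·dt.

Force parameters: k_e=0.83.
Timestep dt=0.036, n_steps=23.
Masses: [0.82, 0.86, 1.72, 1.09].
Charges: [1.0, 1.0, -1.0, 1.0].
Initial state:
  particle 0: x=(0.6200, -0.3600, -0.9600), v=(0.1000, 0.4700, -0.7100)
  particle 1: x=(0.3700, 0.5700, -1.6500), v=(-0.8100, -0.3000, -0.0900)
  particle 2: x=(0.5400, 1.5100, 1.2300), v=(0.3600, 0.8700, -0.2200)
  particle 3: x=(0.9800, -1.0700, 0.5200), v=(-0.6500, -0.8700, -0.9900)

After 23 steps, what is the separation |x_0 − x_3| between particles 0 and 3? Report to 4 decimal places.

step 0: x0=(0.6200, -0.3600, -0.9600) x1=(0.3700, 0.5700, -1.6500) x2=(0.5400, 1.5100, 1.2300) x3=(0.9800, -1.0700, 0.5200)
step 1: x0=(0.6236, -0.3433, -0.9854) x1=(0.3407, 0.5596, -1.6535) x2=(0.5530, 1.5412, 1.2220) x3=(0.9566, -1.1014, 0.4846)
step 2: x0=(0.6274, -0.3270, -1.0106) x1=(0.3112, 0.5501, -1.6575) x2=(0.5659, 1.5723, 1.2139) x3=(0.9334, -1.1328, 0.4496)
step 3: x0=(0.6314, -0.3113, -1.0354) x1=(0.2814, 0.5415, -1.6621) x2=(0.5789, 1.6033, 1.2056) x3=(0.9102, -1.1644, 0.4150)
step 4: x0=(0.6357, -0.2960, -1.0600) x1=(0.2512, 0.5338, -1.6673) x2=(0.5919, 1.6341, 1.1972) x3=(0.8870, -1.1962, 0.3809)
step 5: x0=(0.6402, -0.2812, -1.0841) x1=(0.2207, 0.5270, -1.6730) x2=(0.6049, 1.6648, 1.1886) x3=(0.8640, -1.2281, 0.3472)
step 6: x0=(0.6452, -0.2669, -1.1080) x1=(0.1897, 0.5212, -1.6793) x2=(0.6179, 1.6953, 1.1800) x3=(0.8409, -1.2601, 0.3138)
step 7: x0=(0.6505, -0.2531, -1.1314) x1=(0.1582, 0.5163, -1.6862) x2=(0.6309, 1.7257, 1.1712) x3=(0.8180, -1.2923, 0.2809)
step 8: x0=(0.6564, -0.2397, -1.1545) x1=(0.1263, 0.5124, -1.6936) x2=(0.6438, 1.7560, 1.1622) x3=(0.7951, -1.3247, 0.2483)
step 9: x0=(0.6628, -0.2269, -1.1773) x1=(0.0937, 0.5094, -1.7016) x2=(0.6568, 1.7862, 1.1532) x3=(0.7723, -1.3573, 0.2161)
step 10: x0=(0.6697, -0.2145, -1.1996) x1=(0.0606, 0.5073, -1.7102) x2=(0.6698, 1.8162, 1.1440) x3=(0.7495, -1.3901, 0.1843)
step 11: x0=(0.6774, -0.2025, -1.2217) x1=(0.0268, 0.5061, -1.7193) x2=(0.6827, 1.8461, 1.1347) x3=(0.7267, -1.4231, 0.1528)
step 12: x0=(0.6856, -0.1909, -1.2434) x1=(-0.0077, 0.5058, -1.7288) x2=(0.6956, 1.8759, 1.1253) x3=(0.7040, -1.4562, 0.1216)
step 13: x0=(0.6946, -0.1796, -1.2648) x1=(-0.0428, 0.5063, -1.7389) x2=(0.7086, 1.9056, 1.1157) x3=(0.6814, -1.4896, 0.0907)
step 14: x0=(0.7042, -0.1687, -1.2859) x1=(-0.0786, 0.5076, -1.7493) x2=(0.7215, 1.9351, 1.1061) x3=(0.6587, -1.5232, 0.0601)
step 15: x0=(0.7146, -0.1580, -1.3068) x1=(-0.1151, 0.5096, -1.7602) x2=(0.7344, 1.9646, 1.0964) x3=(0.6361, -1.5570, 0.0299)
step 16: x0=(0.7257, -0.1476, -1.3274) x1=(-0.1522, 0.5124, -1.7714) x2=(0.7473, 1.9939, 1.0865) x3=(0.6135, -1.5910, -0.0001)
step 17: x0=(0.7375, -0.1373, -1.3478) x1=(-0.1901, 0.5158, -1.7830) x2=(0.7601, 2.0231, 1.0765) x3=(0.5909, -1.6252, -0.0298)
step 18: x0=(0.7500, -0.1272, -1.3680) x1=(-0.2286, 0.5198, -1.7948) x2=(0.7730, 2.0523, 1.0664) x3=(0.5684, -1.6596, -0.0593)
step 19: x0=(0.7632, -0.1172, -1.3881) x1=(-0.2677, 0.5244, -1.8070) x2=(0.7858, 2.0813, 1.0563) x3=(0.5459, -1.6943, -0.0885)
step 20: x0=(0.7771, -0.1072, -1.4080) x1=(-0.3075, 0.5295, -1.8193) x2=(0.7986, 2.1102, 1.0460) x3=(0.5233, -1.7291, -0.1175)
step 21: x0=(0.7916, -0.0974, -1.4277) x1=(-0.3478, 0.5351, -1.8319) x2=(0.8114, 2.1390, 1.0356) x3=(0.5008, -1.7641, -0.1463)
step 22: x0=(0.8068, -0.0875, -1.4474) x1=(-0.3887, 0.5412, -1.8447) x2=(0.8241, 2.1678, 1.0252) x3=(0.4783, -1.7994, -0.1748)
step 23: x0=(0.8225, -0.0776, -1.4669) x1=(-0.4302, 0.5477, -1.8577) x2=(0.8369, 2.1964, 1.0146) x3=(0.4558, -1.8348, -0.2032)

2.1953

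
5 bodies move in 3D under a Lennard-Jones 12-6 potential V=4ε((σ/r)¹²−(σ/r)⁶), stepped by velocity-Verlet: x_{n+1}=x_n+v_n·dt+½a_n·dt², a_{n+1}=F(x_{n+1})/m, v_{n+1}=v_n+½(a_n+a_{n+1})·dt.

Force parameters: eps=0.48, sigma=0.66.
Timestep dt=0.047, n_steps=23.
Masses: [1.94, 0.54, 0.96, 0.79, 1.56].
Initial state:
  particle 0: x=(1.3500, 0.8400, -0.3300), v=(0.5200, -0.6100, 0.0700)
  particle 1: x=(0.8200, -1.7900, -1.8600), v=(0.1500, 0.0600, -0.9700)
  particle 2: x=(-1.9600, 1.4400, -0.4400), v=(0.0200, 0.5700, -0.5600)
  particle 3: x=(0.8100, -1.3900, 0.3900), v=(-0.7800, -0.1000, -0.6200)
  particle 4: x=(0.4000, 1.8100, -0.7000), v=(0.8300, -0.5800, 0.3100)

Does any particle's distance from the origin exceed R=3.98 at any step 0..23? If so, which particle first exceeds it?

no

step 0: x0=(1.3500, 0.8400, -0.3300) x1=(0.8200, -1.7900, -1.8600) x2=(-1.9600, 1.4400, -0.4400) x3=(0.8100, -1.3900, 0.3900) x4=(0.4000, 1.8100, -0.7000)
step 1: x0=(1.3744, 0.8114, -0.3267) x1=(0.8271, -1.7872, -1.9056) x2=(-1.9591, 1.4668, -0.4663) x3=(0.7733, -1.3947, 0.3609) x4=(0.4390, 1.7827, -0.6854)
step 2: x0=(1.3987, 0.7828, -0.3235) x1=(0.8341, -1.7844, -1.9512) x2=(-1.9581, 1.4936, -0.4926) x3=(0.7367, -1.3994, 0.3317) x4=(0.4782, 1.7553, -0.6708)
step 3: x0=(1.4230, 0.7543, -0.3202) x1=(0.8411, -1.7815, -1.9967) x2=(-1.9572, 1.5204, -0.5190) x3=(0.7000, -1.4041, 0.3025) x4=(0.5174, 1.7278, -0.6561)
step 4: x0=(1.4472, 0.7259, -0.3170) x1=(0.8482, -1.7787, -2.0423) x2=(-1.9562, 1.5472, -0.5453) x3=(0.6634, -1.4088, 0.2734) x4=(0.5567, 1.7002, -0.6415)
step 5: x0=(1.4713, 0.6976, -0.3139) x1=(0.8552, -1.7759, -2.0878) x2=(-1.9552, 1.5740, -0.5716) x3=(0.6267, -1.4134, 0.2442) x4=(0.5961, 1.6725, -0.6267)
step 6: x0=(1.4953, 0.6693, -0.3107) x1=(0.8623, -1.7730, -2.1333) x2=(-1.9543, 1.6007, -0.5979) x3=(0.5901, -1.4181, 0.2150) x4=(0.6356, 1.6447, -0.6120)
step 7: x0=(1.5192, 0.6412, -0.3076) x1=(0.8693, -1.7702, -2.1788) x2=(-1.9533, 1.6275, -0.6242) x3=(0.5534, -1.4228, 0.1858) x4=(0.6753, 1.6168, -0.5972)
step 8: x0=(1.5431, 0.6131, -0.3046) x1=(0.8764, -1.7673, -2.2244) x2=(-1.9523, 1.6543, -0.6506) x3=(0.5168, -1.4274, 0.1566) x4=(0.7150, 1.5887, -0.5823)
step 9: x0=(1.5668, 0.5852, -0.3015) x1=(0.8834, -1.7645, -2.2699) x2=(-1.9514, 1.6811, -0.6769) x3=(0.4802, -1.4321, 0.1274) x4=(0.7549, 1.5604, -0.5674)
step 10: x0=(1.5904, 0.5574, -0.2985) x1=(0.8905, -1.7616, -2.3154) x2=(-1.9504, 1.7079, -0.7032) x3=(0.4435, -1.4367, 0.0982) x4=(0.7949, 1.5321, -0.5525)
step 11: x0=(1.6139, 0.5298, -0.2955) x1=(0.8975, -1.7588, -2.3608) x2=(-1.9494, 1.7347, -0.7295) x3=(0.4069, -1.4414, 0.0689) x4=(0.8350, 1.5035, -0.5375)
step 12: x0=(1.6373, 0.5023, -0.2926) x1=(0.9046, -1.7559, -2.4063) x2=(-1.9484, 1.7615, -0.7559) x3=(0.3703, -1.4460, 0.0397) x4=(0.8753, 1.4747, -0.5225)
step 13: x0=(1.6606, 0.4749, -0.2897) x1=(0.9116, -1.7531, -2.4518) x2=(-1.9475, 1.7883, -0.7822) x3=(0.3336, -1.4506, 0.0105) x4=(0.9157, 1.4458, -0.5074)
step 14: x0=(1.6837, 0.4478, -0.2869) x1=(0.9186, -1.7502, -2.4973) x2=(-1.9465, 1.8151, -0.8085) x3=(0.2970, -1.4552, -0.0188) x4=(0.9563, 1.4166, -0.4923)
step 15: x0=(1.7067, 0.4208, -0.2840) x1=(0.9257, -1.7474, -2.5427) x2=(-1.9455, 1.8419, -0.8348) x3=(0.2604, -1.4598, -0.0480) x4=(0.9971, 1.3872, -0.4772)
step 16: x0=(1.7295, 0.3940, -0.2813) x1=(0.9327, -1.7445, -2.5882) x2=(-1.9445, 1.8686, -0.8611) x3=(0.2238, -1.4645, -0.0773) x4=(1.0381, 1.3575, -0.4619)
step 17: x0=(1.7521, 0.3674, -0.2785) x1=(0.9398, -1.7416, -2.6336) x2=(-1.9435, 1.8954, -0.8875) x3=(0.1872, -1.4691, -0.1065) x4=(1.0793, 1.3276, -0.4467)
step 18: x0=(1.7746, 0.3412, -0.2759) x1=(0.9468, -1.7388, -2.6791) x2=(-1.9425, 1.9222, -0.9138) x3=(0.1506, -1.4737, -0.1358) x4=(1.1207, 1.2973, -0.4313)
step 19: x0=(1.7969, 0.3151, -0.2732) x1=(0.9538, -1.7359, -2.7245) x2=(-1.9416, 1.9490, -0.9401) x3=(0.1140, -1.4782, -0.1650) x4=(1.1623, 1.2667, -0.4160)
step 20: x0=(1.8189, 0.2894, -0.2706) x1=(0.9609, -1.7331, -2.7699) x2=(-1.9406, 1.9758, -0.9664) x3=(0.0774, -1.4828, -0.1943) x4=(1.2042, 1.2357, -0.4005)
step 21: x0=(1.8408, 0.2640, -0.2681) x1=(0.9679, -1.7302, -2.8154) x2=(-1.9396, 2.0026, -0.9927) x3=(0.0409, -1.4874, -0.2235) x4=(1.2464, 1.2042, -0.3850)
step 22: x0=(1.8624, 0.2391, -0.2656) x1=(0.9749, -1.7273, -2.8608) x2=(-1.9386, 2.0294, -1.0190) x3=(0.0043, -1.4920, -0.2528) x4=(1.2889, 1.1723, -0.3695)
step 23: x0=(1.8837, 0.2145, -0.2631) x1=(0.9820, -1.7245, -2.9062) x2=(-1.9376, 2.0561, -1.0454) x3=(-0.0323, -1.4966, -0.2821) x4=(1.3317, 1.1399, -0.3538)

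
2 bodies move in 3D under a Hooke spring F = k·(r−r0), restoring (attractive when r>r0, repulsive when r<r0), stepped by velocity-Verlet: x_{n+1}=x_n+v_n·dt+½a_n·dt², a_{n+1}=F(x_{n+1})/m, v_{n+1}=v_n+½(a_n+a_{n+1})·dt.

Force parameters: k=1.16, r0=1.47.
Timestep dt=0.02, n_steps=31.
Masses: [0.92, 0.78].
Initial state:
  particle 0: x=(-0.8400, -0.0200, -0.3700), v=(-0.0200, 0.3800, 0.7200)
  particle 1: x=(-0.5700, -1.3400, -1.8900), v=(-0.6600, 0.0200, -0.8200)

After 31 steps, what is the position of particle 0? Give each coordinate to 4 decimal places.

(-0.8422, 0.1020, -0.0750)

step 0: x0=(-0.8400, -0.0200, -0.3700) x1=(-0.5700, -1.3400, -1.8900)
step 1: x0=(-0.8404, -0.0125, -0.3557) x1=(-0.5832, -1.3395, -1.9063)
step 2: x0=(-0.8407, -0.0052, -0.3416) x1=(-0.5965, -1.3388, -1.9223)
step 3: x0=(-0.8410, 0.0019, -0.3278) x1=(-0.6098, -1.3378, -1.9380)
step 4: x0=(-0.8413, 0.0089, -0.3142) x1=(-0.6231, -1.3366, -1.9535)
step 5: x0=(-0.8415, 0.0156, -0.3009) x1=(-0.6365, -1.3351, -1.9686)
step 6: x0=(-0.8418, 0.0221, -0.2878) x1=(-0.6500, -1.3334, -1.9834)
step 7: x0=(-0.8419, 0.0283, -0.2750) x1=(-0.6634, -1.3314, -1.9979)
step 8: x0=(-0.8421, 0.0344, -0.2625) x1=(-0.6769, -1.3292, -2.0121)
step 9: x0=(-0.8422, 0.0402, -0.2503) x1=(-0.6905, -1.3267, -2.0259)
step 10: x0=(-0.8423, 0.0457, -0.2384) x1=(-0.7040, -1.3239, -2.0393)
step 11: x0=(-0.8423, 0.0510, -0.2269) x1=(-0.7176, -1.3208, -2.0524)
step 12: x0=(-0.8424, 0.0561, -0.2156) x1=(-0.7313, -1.3174, -2.0651)
step 13: x0=(-0.8424, 0.0609, -0.2047) x1=(-0.7449, -1.3137, -2.0774)
step 14: x0=(-0.8424, 0.0655, -0.1942) x1=(-0.7586, -1.3098, -2.0892)
step 15: x0=(-0.8424, 0.0698, -0.1840) x1=(-0.7723, -1.3055, -2.1007)
step 16: x0=(-0.8424, 0.0739, -0.1741) x1=(-0.7860, -1.3009, -2.1117)
step 17: x0=(-0.8423, 0.0777, -0.1647) x1=(-0.7997, -1.2960, -2.1223)
step 18: x0=(-0.8423, 0.0812, -0.1556) x1=(-0.8134, -1.2908, -2.1324)
step 19: x0=(-0.8422, 0.0844, -0.1469) x1=(-0.8271, -1.2853, -2.1421)
step 20: x0=(-0.8422, 0.0874, -0.1386) x1=(-0.8409, -1.2794, -2.1513)
step 21: x0=(-0.8421, 0.0901, -0.1307) x1=(-0.8546, -1.2732, -2.1600)
step 22: x0=(-0.8421, 0.0925, -0.1232) x1=(-0.8683, -1.2667, -2.1683)
step 23: x0=(-0.8420, 0.0947, -0.1161) x1=(-0.8820, -1.2599, -2.1760)
step 24: x0=(-0.8420, 0.0966, -0.1095) x1=(-0.8958, -1.2528, -2.1833)
step 25: x0=(-0.8420, 0.0982, -0.1032) x1=(-0.9095, -1.2453, -2.1900)
step 26: x0=(-0.8420, 0.0995, -0.0974) x1=(-0.9231, -1.2375, -2.1963)
step 27: x0=(-0.8420, 0.1006, -0.0921) x1=(-0.9368, -1.2294, -2.2021)
step 28: x0=(-0.8420, 0.1013, -0.0871) x1=(-0.9505, -1.2209, -2.2073)
step 29: x0=(-0.8420, 0.1018, -0.0826) x1=(-0.9641, -1.2121, -2.2120)
step 30: x0=(-0.8421, 0.1021, -0.0786) x1=(-0.9777, -1.2030, -2.2162)
step 31: x0=(-0.8422, 0.1020, -0.0750) x1=(-0.9912, -1.1936, -2.2198)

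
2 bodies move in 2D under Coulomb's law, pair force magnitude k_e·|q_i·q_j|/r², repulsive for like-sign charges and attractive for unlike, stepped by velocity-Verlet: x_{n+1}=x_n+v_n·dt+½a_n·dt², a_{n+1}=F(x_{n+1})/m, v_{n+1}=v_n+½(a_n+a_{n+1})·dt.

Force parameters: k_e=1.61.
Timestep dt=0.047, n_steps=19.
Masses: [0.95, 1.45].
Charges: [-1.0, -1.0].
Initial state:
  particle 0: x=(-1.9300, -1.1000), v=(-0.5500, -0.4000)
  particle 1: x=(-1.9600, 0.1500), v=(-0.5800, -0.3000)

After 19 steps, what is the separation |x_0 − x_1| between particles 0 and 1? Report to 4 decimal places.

step 0: x0=(-1.9300, -1.1000) x1=(-1.9600, 0.1500)
step 1: x0=(-1.9558, -1.1200) x1=(-1.9873, 0.1367)
step 2: x0=(-1.9816, -1.1424) x1=(-2.0146, 0.1249)
step 3: x0=(-2.0073, -1.1671) x1=(-2.0420, 0.1147)
step 4: x0=(-2.0329, -1.1940) x1=(-2.0694, 0.1059)
step 5: x0=(-2.0585, -1.2232) x1=(-2.0968, 0.0986)
step 6: x0=(-2.0840, -1.2545) x1=(-2.1243, 0.0927)
step 7: x0=(-2.1095, -1.2879) x1=(-2.1518, 0.0882)
step 8: x0=(-2.1349, -1.3233) x1=(-2.1793, 0.0849)
step 9: x0=(-2.1602, -1.3605) x1=(-2.2069, 0.0829)
step 10: x0=(-2.1855, -1.3995) x1=(-2.2346, 0.0821)
step 11: x0=(-2.2107, -1.4403) x1=(-2.2623, 0.0824)
step 12: x0=(-2.2359, -1.4826) x1=(-2.2900, 0.0837)
step 13: x0=(-2.2610, -1.5265) x1=(-2.3177, 0.0860)
step 14: x0=(-2.2860, -1.5718) x1=(-2.3455, 0.0893)
step 15: x0=(-2.3110, -1.6185) x1=(-2.3733, 0.0934)
step 16: x0=(-2.3360, -1.6664) x1=(-2.4011, 0.0984)
step 17: x0=(-2.3609, -1.7156) x1=(-2.4290, 0.1042)
step 18: x0=(-2.3858, -1.7658) x1=(-2.4569, 0.1107)
step 19: x0=(-2.4107, -1.8172) x1=(-2.4848, 0.1179)

1.9365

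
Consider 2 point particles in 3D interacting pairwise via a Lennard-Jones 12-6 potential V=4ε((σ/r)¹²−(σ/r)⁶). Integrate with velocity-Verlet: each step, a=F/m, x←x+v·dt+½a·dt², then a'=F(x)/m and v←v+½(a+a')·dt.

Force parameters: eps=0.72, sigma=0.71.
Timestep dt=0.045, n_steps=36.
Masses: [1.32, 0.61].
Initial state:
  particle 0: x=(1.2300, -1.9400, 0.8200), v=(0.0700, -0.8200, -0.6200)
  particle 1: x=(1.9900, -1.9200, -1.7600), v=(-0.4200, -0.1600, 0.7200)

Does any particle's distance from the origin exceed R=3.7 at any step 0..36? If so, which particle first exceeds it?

no

step 0: x0=(1.2300, -1.9400, 0.8200) x1=(1.9900, -1.9200, -1.7600)
step 1: x0=(1.2332, -1.9769, 0.7921) x1=(1.9711, -1.9272, -1.7276)
step 2: x0=(1.2363, -2.0138, 0.7642) x1=(1.9522, -1.9344, -1.6952)
step 3: x0=(1.2395, -2.0507, 0.7363) x1=(1.9333, -1.9416, -1.6628)
step 4: x0=(1.2426, -2.0876, 0.7084) x1=(1.9144, -1.9488, -1.6303)
step 5: x0=(1.2458, -2.1245, 0.6804) x1=(1.8955, -1.9560, -1.5979)
step 6: x0=(1.2489, -2.1614, 0.6525) x1=(1.8765, -1.9632, -1.5654)
step 7: x0=(1.2521, -2.1983, 0.6246) x1=(1.8576, -1.9704, -1.5329)
step 8: x0=(1.2552, -2.2352, 0.5966) x1=(1.8387, -1.9776, -1.5004)
step 9: x0=(1.2584, -2.2721, 0.5687) x1=(1.8198, -1.9848, -1.4679)
step 10: x0=(1.2616, -2.3090, 0.5407) x1=(1.8008, -1.9920, -1.4353)
step 11: x0=(1.2648, -2.3459, 0.5127) x1=(1.7818, -1.9993, -1.4027)
step 12: x0=(1.2680, -2.3828, 0.4847) x1=(1.7629, -2.0065, -1.3700)
step 13: x0=(1.2711, -2.4196, 0.4566) x1=(1.7439, -2.0137, -1.3373)
step 14: x0=(1.2743, -2.4565, 0.4285) x1=(1.7249, -2.0210, -1.3045)
step 15: x0=(1.2776, -2.4934, 0.4004) x1=(1.7058, -2.0283, -1.2716)
step 16: x0=(1.2808, -2.5302, 0.3722) x1=(1.6868, -2.0356, -1.2386)
step 17: x0=(1.2840, -2.5670, 0.3440) x1=(1.6677, -2.0430, -1.2054)
step 18: x0=(1.2873, -2.6038, 0.3156) x1=(1.6485, -2.0504, -1.1721)
step 19: x0=(1.2906, -2.6406, 0.2872) x1=(1.6293, -2.0579, -1.1385)
step 20: x0=(1.2939, -2.6773, 0.2586) x1=(1.6101, -2.0655, -1.1047)
step 21: x0=(1.2973, -2.7139, 0.2299) x1=(1.5907, -2.0733, -1.0705)
step 22: x0=(1.3006, -2.7505, 0.2010) x1=(1.5713, -2.0812, -1.0360)
step 23: x0=(1.3041, -2.7869, 0.1719) x1=(1.5517, -2.0895, -1.0009)
step 24: x0=(1.3076, -2.8232, 0.1425) x1=(1.5321, -2.0981, -0.9652)
step 25: x0=(1.3112, -2.8592, 0.1127) x1=(1.5123, -2.1071, -0.9288)
step 26: x0=(1.3148, -2.8949, 0.0826) x1=(1.4923, -2.1169, -0.8915)
step 27: x0=(1.3186, -2.9303, 0.0519) x1=(1.4721, -2.1274, -0.8532)
step 28: x0=(1.3224, -2.9651, 0.0207) x1=(1.4517, -2.1391, -0.8136)
step 29: x0=(1.3264, -2.9993, -0.0112) x1=(1.4311, -2.1522, -0.7725)
step 30: x0=(1.3304, -3.0326, -0.0439) x1=(1.4102, -2.1672, -0.7298)
step 31: x0=(1.3346, -3.0647, -0.0775) x1=(1.3891, -2.1847, -0.6851)
step 32: x0=(1.3388, -3.0955, -0.1121) x1=(1.3679, -2.2052, -0.6382)
step 33: x0=(1.3431, -3.1244, -0.1477) x1=(1.3465, -2.2297, -0.5891)
step 34: x0=(1.3474, -3.1510, -0.1845) x1=(1.3250, -2.2591, -0.5375)
step 35: x0=(1.3517, -3.1748, -0.2224) x1=(1.3038, -2.2947, -0.4834)
step 36: x0=(1.3557, -3.1952, -0.2613) x1=(1.2829, -2.3376, -0.4272)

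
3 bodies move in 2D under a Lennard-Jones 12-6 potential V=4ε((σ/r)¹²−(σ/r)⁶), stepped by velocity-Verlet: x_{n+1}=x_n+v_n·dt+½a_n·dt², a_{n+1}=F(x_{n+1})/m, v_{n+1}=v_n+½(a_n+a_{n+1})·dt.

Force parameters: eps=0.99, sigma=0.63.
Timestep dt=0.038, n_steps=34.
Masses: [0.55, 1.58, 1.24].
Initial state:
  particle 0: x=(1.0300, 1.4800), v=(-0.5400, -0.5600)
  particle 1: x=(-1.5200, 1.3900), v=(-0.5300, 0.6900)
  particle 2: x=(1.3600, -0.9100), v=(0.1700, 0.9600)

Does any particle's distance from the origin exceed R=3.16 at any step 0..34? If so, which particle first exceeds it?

yes, particle 1

step 0: x0=(1.0300, 1.4800) x1=(-1.5200, 1.3900) x2=(1.3600, -0.9100)
step 1: x0=(1.0095, 1.4587) x1=(-1.5401, 1.4162) x2=(1.3665, -0.8735)
step 2: x0=(0.9890, 1.4374) x1=(-1.5603, 1.4424) x2=(1.3729, -0.8370)
step 3: x0=(0.9684, 1.4161) x1=(-1.5804, 1.4687) x2=(1.3794, -0.8005)
step 4: x0=(0.9479, 1.3948) x1=(-1.6005, 1.4949) x2=(1.3858, -0.7640)
step 5: x0=(0.9274, 1.3735) x1=(-1.6207, 1.5211) x2=(1.3923, -0.7275)
step 6: x0=(0.9068, 1.3521) x1=(-1.6408, 1.5473) x2=(1.3987, -0.6910)
step 7: x0=(0.8863, 1.3307) x1=(-1.6609, 1.5735) x2=(1.4052, -0.6545)
step 8: x0=(0.8657, 1.3094) x1=(-1.6811, 1.5998) x2=(1.4116, -0.6180)
step 9: x0=(0.8452, 1.2879) x1=(-1.7012, 1.6260) x2=(1.4181, -0.5814)
step 10: x0=(0.8247, 1.2665) x1=(-1.7213, 1.6522) x2=(1.4245, -0.5449)
step 11: x0=(0.8042, 1.2450) x1=(-1.7414, 1.6784) x2=(1.4310, -0.5083)
step 12: x0=(0.7836, 1.2234) x1=(-1.7615, 1.7046) x2=(1.4374, -0.4717)
step 13: x0=(0.7632, 1.2018) x1=(-1.7817, 1.7308) x2=(1.4438, -0.4351)
step 14: x0=(0.7427, 1.1802) x1=(-1.8018, 1.7571) x2=(1.4502, -0.3984)
step 15: x0=(0.7222, 1.1584) x1=(-1.8219, 1.7833) x2=(1.4566, -0.3617)
step 16: x0=(0.7018, 1.1366) x1=(-1.8420, 1.8095) x2=(1.4630, -0.3250)
step 17: x0=(0.6815, 1.1147) x1=(-1.8621, 1.8357) x2=(1.4693, -0.2882)
step 18: x0=(0.6612, 1.0926) x1=(-1.8822, 1.8619) x2=(1.4756, -0.2514)
step 19: x0=(0.6410, 1.0705) x1=(-1.9023, 1.8881) x2=(1.4819, -0.2145)
step 20: x0=(0.6209, 1.0481) x1=(-1.9224, 1.9144) x2=(1.4881, -0.1776)
step 21: x0=(0.6009, 1.0256) x1=(-1.9425, 1.9406) x2=(1.4943, -0.1405)
step 22: x0=(0.5811, 1.0029) x1=(-1.9626, 1.9668) x2=(1.5004, -0.1034)
step 23: x0=(0.5615, 0.9799) x1=(-1.9827, 1.9930) x2=(1.5064, -0.0661)
step 24: x0=(0.5420, 0.9567) x1=(-2.0028, 2.0192) x2=(1.5123, -0.0288)
step 25: x0=(0.5229, 0.9332) x1=(-2.0229, 2.0454) x2=(1.5181, 0.0087)
step 26: x0=(0.5041, 0.9094) x1=(-2.0430, 2.0716) x2=(1.5238, 0.0463)
step 27: x0=(0.4857, 0.8852) x1=(-2.0631, 2.0978) x2=(1.5293, 0.0840)
step 28: x0=(0.4677, 0.8608) x1=(-2.0832, 2.1241) x2=(1.5345, 0.1220)
step 29: x0=(0.4502, 0.8360) x1=(-2.1033, 2.1503) x2=(1.5396, 0.1600)
step 30: x0=(0.4333, 0.8108) x1=(-2.1234, 2.1765) x2=(1.5444, 0.1982)
step 31: x0=(0.4170, 0.7853) x1=(-2.1435, 2.2027) x2=(1.5489, 0.2366)
step 32: x0=(0.4014, 0.7594) x1=(-2.1636, 2.2289) x2=(1.5531, 0.2751)
step 33: x0=(0.3865, 0.7333) x1=(-2.1837, 2.2551) x2=(1.5570, 0.3138)
step 34: x0=(0.3724, 0.7069) x1=(-2.2038, 2.2813) x2=(1.5606, 0.3525)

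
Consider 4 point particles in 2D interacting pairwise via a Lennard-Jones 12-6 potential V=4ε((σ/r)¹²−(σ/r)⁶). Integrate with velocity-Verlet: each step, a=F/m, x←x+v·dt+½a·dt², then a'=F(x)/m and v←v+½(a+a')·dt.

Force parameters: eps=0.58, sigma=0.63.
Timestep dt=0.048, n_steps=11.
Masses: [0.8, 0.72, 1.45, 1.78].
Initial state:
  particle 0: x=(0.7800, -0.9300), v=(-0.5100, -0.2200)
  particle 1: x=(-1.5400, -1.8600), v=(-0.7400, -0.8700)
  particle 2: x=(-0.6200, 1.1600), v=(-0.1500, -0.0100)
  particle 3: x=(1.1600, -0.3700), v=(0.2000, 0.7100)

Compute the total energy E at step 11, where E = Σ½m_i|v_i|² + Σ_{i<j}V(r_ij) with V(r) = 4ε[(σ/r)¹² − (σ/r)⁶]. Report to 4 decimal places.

step 0: x0=(0.7800, -0.9300) x1=(-1.5400, -1.8600) x2=(-0.6200, 1.1600) x3=(1.1600, -0.3700)
step 1: x0=(0.7523, -0.9454) x1=(-1.5755, -1.9018) x2=(-0.6272, 1.1595) x3=(1.1711, -0.3338)
step 2: x0=(0.7273, -0.9566) x1=(-1.6110, -1.9435) x2=(-0.6344, 1.1590) x3=(1.1809, -0.2994)
step 3: x0=(0.7060, -0.9627) x1=(-1.6465, -1.9853) x2=(-0.6416, 1.1585) x3=(1.1890, -0.2673)
step 4: x0=(0.6876, -0.9644) x1=(-1.6820, -2.0270) x2=(-0.6488, 1.1580) x3=(1.1959, -0.2372)
step 5: x0=(0.6718, -0.9625) x1=(-1.7175, -2.0688) x2=(-0.6560, 1.1575) x3=(1.2016, -0.2087)
step 6: x0=(0.6579, -0.9578) x1=(-1.7530, -2.1105) x2=(-0.6631, 1.1570) x3=(1.2064, -0.1814)
step 7: x0=(0.6458, -0.9507) x1=(-1.7885, -2.1523) x2=(-0.6703, 1.1565) x3=(1.2104, -0.1553)
step 8: x0=(0.6351, -0.9414) x1=(-1.8240, -2.1940) x2=(-0.6775, 1.1560) x3=(1.2137, -0.1301)
step 9: x0=(0.6257, -0.9304) x1=(-1.8595, -2.2357) x2=(-0.6846, 1.1555) x3=(1.2165, -0.1057)
step 10: x0=(0.6175, -0.9177) x1=(-1.8950, -2.2775) x2=(-0.6918, 1.1550) x3=(1.2187, -0.0821)
step 11: x0=(0.6104, -0.9035) x1=(-1.9305, -2.3192) x2=(-0.6989, 1.1544) x3=(1.2205, -0.0591)
step 0 velocities: v0=(-0.5100, -0.2200) v1=(-0.7400, -0.8700) v2=(-0.1500, -0.0100) v3=(0.2000, 0.7100)
step 0: KE=1.0937, PE=-0.5296, E=0.5641
step 11 velocities: v0=(-0.1384, 0.3099) v1=(-0.7392, -0.8695) v2=(-0.1490, -0.0110) v3=(0.0319, 0.4725)
step 11: KE=0.7308, PE=-0.1100, E=0.6208

0.6208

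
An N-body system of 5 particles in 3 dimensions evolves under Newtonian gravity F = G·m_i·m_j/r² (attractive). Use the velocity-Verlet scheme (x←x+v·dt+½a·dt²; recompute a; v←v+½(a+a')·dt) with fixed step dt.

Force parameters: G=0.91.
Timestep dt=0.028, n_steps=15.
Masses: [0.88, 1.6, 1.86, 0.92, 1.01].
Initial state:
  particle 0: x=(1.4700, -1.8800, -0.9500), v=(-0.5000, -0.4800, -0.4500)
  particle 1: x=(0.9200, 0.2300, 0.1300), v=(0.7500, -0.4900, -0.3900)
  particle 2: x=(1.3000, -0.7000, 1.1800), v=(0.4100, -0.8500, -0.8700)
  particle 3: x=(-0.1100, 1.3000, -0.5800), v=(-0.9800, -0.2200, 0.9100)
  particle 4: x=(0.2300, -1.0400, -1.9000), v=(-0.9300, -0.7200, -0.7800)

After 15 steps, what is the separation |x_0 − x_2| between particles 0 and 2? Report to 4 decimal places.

2.1367

step 0: x0=(1.4700, -1.8800, -0.9500) x1=(0.9200, 0.2300, 0.1300) x2=(1.3000, -0.7000, 1.1800) x3=(-0.1100, 1.3000, -0.5800) x4=(0.2300, -1.0400, -1.9000)
step 1: x0=(1.4559, -1.8932, -0.9625) x1=(0.9410, 0.2161, 0.1192) x2=(1.3114, -0.7236, 1.1553) x3=(-0.1373, 1.2936, -0.5544) x4=(0.2041, -1.0601, -1.9216)
step 2: x0=(1.4415, -1.9060, -0.9749) x1=(0.9620, 0.2018, 0.1086) x2=(1.3226, -0.7469, 1.1301) x3=(-0.1641, 1.2867, -0.5286) x4=(0.1784, -1.0801, -1.9429)
step 3: x0=(1.4269, -1.9184, -0.9870) x1=(0.9830, 0.1870, 0.0982) x2=(1.3336, -0.7699, 1.1043) x3=(-0.1907, 1.2793, -0.5027) x4=(0.1529, -1.1001, -1.9637)
step 4: x0=(1.4121, -1.9303, -0.9990) x1=(1.0040, 0.1718, 0.0881) x2=(1.3444, -0.7924, 1.0779) x3=(-0.2168, 1.2715, -0.4765) x4=(0.1276, -1.1200, -1.9841)
step 5: x0=(1.3971, -1.9418, -1.0109) x1=(1.0250, 0.1562, 0.0782) x2=(1.3550, -0.8146, 1.0509) x3=(-0.2426, 1.2632, -0.4503) x4=(0.1026, -1.1397, -2.0041)
step 6: x0=(1.3818, -1.9529, -1.0225) x1=(1.0459, 0.1401, 0.0686) x2=(1.3654, -0.8365, 1.0233) x3=(-0.2680, 1.2544, -0.4239) x4=(0.0778, -1.1594, -2.0237)
step 7: x0=(1.3664, -1.9636, -1.0339) x1=(1.0668, 0.1234, 0.0592) x2=(1.3757, -0.8579, 0.9951) x3=(-0.2930, 1.2453, -0.3974) x4=(0.0532, -1.1791, -2.0430)
step 8: x0=(1.3507, -1.9738, -1.0451) x1=(1.0878, 0.1063, 0.0502) x2=(1.3857, -0.8789, 0.9663) x3=(-0.3177, 1.2357, -0.3708) x4=(0.0289, -1.1986, -2.0619)
step 9: x0=(1.3349, -1.9836, -1.0562) x1=(1.1087, 0.0887, 0.0414) x2=(1.3955, -0.8995, 0.9369) x3=(-0.3419, 1.2256, -0.3441) x4=(0.0048, -1.2181, -2.0803)
step 10: x0=(1.3189, -1.9929, -1.0670) x1=(1.1295, 0.0705, 0.0329) x2=(1.4052, -0.9197, 0.9070) x3=(-0.3659, 1.2152, -0.3173) x4=(-0.0191, -1.2376, -2.0985)
step 11: x0=(1.3027, -2.0018, -1.0775) x1=(1.1504, 0.0517, 0.0248) x2=(1.4146, -0.9394, 0.8764) x3=(-0.3895, 1.2044, -0.2905) x4=(-0.0427, -1.2569, -2.1162)
step 12: x0=(1.2863, -2.0103, -1.0879) x1=(1.1712, 0.0324, 0.0169) x2=(1.4238, -0.9587, 0.8452) x3=(-0.4127, 1.1933, -0.2636) x4=(-0.0661, -1.2762, -2.1336)
step 13: x0=(1.2697, -2.0184, -1.0980) x1=(1.1920, 0.0124, 0.0094) x2=(1.4328, -0.9775, 0.8134) x3=(-0.4356, 1.1817, -0.2367) x4=(-0.0892, -1.2955, -2.1506)
step 14: x0=(1.2530, -2.0260, -1.1079) x1=(1.2128, -0.0083, 0.0023) x2=(1.4417, -0.9958, 0.7810) x3=(-0.4581, 1.1698, -0.2098) x4=(-0.1121, -1.3147, -2.1673)
step 15: x0=(1.2361, -2.0331, -1.1176) x1=(1.2336, -0.0296, -0.0045) x2=(1.4503, -1.0136, 0.7480) x3=(-0.4803, 1.1575, -0.1828) x4=(-0.1348, -1.3338, -2.1836)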